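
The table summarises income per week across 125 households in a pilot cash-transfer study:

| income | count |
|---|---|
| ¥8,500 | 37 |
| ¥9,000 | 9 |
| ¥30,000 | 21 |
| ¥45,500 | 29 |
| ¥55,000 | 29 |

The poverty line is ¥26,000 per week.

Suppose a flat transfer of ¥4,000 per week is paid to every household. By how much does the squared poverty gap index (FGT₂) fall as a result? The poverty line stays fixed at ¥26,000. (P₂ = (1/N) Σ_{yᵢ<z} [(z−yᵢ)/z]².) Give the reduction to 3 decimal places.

Before: below the line — 37×¥8,500, 9×¥9,000; squared poverty gap index (FGT₂) = 0.16488.
After the ¥4,000 transfer: below the line — 37×¥12,500, 9×¥13,000; squared poverty gap index (FGT₂) = 0.09780.
Reduction = 0.16488 − 0.09780 = 0.067.

0.067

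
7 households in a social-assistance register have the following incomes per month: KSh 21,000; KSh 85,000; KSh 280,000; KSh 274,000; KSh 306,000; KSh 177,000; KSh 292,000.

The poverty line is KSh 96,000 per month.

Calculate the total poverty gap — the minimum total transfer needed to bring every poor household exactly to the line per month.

KSh 86,000

Below z: KSh 21,000, KSh 85,000 (q = 2 of N = 7).
Individual gaps: 96000−21000 = 75000; 96000−85000 = 11000.
Aggregate gap = KSh 86,000.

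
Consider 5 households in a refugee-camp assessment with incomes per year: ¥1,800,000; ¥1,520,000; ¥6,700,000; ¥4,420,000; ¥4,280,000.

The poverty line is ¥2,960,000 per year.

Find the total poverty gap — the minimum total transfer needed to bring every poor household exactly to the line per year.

Poor units: ¥1,520,000, ¥1,800,000 (q = 2 of N = 5).
Individual gaps: 2960000−1520000 = 1440000; 2960000−1800000 = 1160000.
Aggregate gap = ¥2,600,000.

¥2,600,000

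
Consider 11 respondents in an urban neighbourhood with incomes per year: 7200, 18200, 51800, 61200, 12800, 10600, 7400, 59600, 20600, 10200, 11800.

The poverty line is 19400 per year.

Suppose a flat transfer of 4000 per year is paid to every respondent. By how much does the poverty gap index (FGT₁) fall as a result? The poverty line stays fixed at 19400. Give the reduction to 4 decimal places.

Before: below the line — 7200, 7400, 10200, 10600, 11800, 12800, 18200; poverty gap index (FGT₁) = 0.269916.
After the 4000 transfer: below the line — 11200, 11400, 14200, 14600, 15800, 16800; poverty gap index (FGT₁) = 0.151828.
Reduction = 0.269916 − 0.151828 = 0.1181.

0.1181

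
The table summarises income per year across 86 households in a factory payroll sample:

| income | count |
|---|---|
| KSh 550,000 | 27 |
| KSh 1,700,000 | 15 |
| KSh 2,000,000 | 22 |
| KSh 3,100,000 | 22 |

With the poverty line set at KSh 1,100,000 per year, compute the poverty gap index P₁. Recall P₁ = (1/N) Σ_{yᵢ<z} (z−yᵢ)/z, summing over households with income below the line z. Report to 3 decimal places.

0.157

Below the line: 27×KSh 550,000 (q = 27 of N = 86).
Normalized shortfalls: (1100000−550000)/1100000 = 0.5000 (×27).
Sum of shortfalls = 13.500000; P₁ averages over all N: 13.500000 / 86 = 0.157.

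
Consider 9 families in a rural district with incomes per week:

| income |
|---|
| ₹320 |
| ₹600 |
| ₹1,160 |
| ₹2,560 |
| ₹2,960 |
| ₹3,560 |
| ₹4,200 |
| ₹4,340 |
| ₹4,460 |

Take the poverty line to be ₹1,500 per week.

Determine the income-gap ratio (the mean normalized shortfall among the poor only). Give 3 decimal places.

Below the line: ₹320, ₹600, ₹1,160 (q = 3 of N = 9).
Shortfall ratios (z−y)/z: 0.7867, 0.6000, 0.2267; sum = 1.613333.
I averages over the q = 3 poor units only: 1.613333 / 3 = 0.538.

0.538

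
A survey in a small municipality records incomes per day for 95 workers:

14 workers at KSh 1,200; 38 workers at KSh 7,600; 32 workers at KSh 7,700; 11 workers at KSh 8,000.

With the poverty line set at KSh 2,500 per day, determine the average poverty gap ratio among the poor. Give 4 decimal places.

0.5200

Below the line: 14×KSh 1,200 (q = 14 of N = 95).
Shortfall ratios (z−y)/z: 0.5200 (×14); sum = 7.280000.
The income-gap ratio divides by q (the poor only): 7.280000 / 14 = 0.5200.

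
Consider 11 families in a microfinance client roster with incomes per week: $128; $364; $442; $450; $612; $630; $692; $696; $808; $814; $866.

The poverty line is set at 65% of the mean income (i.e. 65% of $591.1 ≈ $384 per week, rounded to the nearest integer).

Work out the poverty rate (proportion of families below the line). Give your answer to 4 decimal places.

0.1818

2 of the 11 families have income below $384.
H = 2/11 = 0.1818.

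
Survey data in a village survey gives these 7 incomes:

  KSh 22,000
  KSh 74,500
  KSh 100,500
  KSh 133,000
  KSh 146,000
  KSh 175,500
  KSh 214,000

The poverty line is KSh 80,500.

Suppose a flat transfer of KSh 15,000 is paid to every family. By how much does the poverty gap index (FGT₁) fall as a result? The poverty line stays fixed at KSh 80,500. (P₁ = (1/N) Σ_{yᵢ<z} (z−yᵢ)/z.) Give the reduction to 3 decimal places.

Before: below the line — KSh 22,000, KSh 74,500; poverty gap index (FGT₁) = 0.11446.
After the KSh 15,000 transfer: below the line — KSh 37,000; poverty gap index (FGT₁) = 0.07720.
Reduction = 0.11446 − 0.07720 = 0.037.

0.037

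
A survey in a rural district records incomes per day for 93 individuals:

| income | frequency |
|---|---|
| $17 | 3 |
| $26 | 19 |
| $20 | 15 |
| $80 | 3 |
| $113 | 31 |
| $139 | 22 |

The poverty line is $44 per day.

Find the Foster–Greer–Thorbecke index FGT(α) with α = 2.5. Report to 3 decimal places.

0.067

Incomes under z: 3×$17, 15×$20, 19×$26 (q = 37 of N = 93).
Gap ratios (z−y)/z: (44−17)/44 = 0.6136 (×3); (44−20)/44 = 0.5455 (×15); (44−26)/44 = 0.4091 (×19).
Raised to α = 2.5: 0.29497 (×3); 0.21973 (×15); 0.10704 (×19).
Sum = 6.214690; FGT(2.5) = 6.214690 / 93 = 0.067.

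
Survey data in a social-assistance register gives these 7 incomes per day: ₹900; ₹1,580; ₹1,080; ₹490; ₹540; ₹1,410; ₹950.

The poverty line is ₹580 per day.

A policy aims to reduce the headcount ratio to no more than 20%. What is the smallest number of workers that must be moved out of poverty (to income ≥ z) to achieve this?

Currently q = 2 of N = 7 are below the line (H = 0.286).
A headcount ratio of at most 20% allows at most ⌊0.20 × 7⌋ = 1 poor workers.
So at least 2 − 1 = 1 must be lifted.

1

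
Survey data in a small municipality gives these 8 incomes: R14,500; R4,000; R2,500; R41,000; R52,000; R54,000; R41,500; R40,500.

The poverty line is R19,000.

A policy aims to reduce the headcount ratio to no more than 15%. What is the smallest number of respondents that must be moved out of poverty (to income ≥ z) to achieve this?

2

Currently q = 3 of N = 8 are below the line (H = 0.375).
A headcount ratio of at most 15% allows at most ⌊0.15 × 8⌋ = 1 poor respondents.
So at least 3 − 1 = 2 must be lifted.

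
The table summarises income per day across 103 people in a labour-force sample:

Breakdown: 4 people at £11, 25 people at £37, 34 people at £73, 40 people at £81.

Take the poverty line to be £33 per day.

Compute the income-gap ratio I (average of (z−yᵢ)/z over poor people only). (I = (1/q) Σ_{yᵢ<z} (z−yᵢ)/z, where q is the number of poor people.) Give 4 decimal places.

Below z: 4×£11 (q = 4 of N = 103).
Relative gaps: 0.6667 (×4); sum = 2.666667.
The income-gap ratio divides by q (the poor only): 2.666667 / 4 = 0.6667.

0.6667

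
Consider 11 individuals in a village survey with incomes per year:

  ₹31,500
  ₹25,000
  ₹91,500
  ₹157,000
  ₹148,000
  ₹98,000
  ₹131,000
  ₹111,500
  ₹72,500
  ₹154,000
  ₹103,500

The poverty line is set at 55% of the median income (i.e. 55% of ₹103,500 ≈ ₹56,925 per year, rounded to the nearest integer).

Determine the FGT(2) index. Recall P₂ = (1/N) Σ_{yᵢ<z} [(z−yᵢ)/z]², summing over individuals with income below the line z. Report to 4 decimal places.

0.0467

Incomes under z: ₹25,000, ₹31,500 (q = 2 of N = 11).
Shortfall ratios: (56925−25000)/56925 = 0.5608; (56925−31500)/56925 = 0.4466.
Squared: 0.3145; 0.1995.
Sum = 0.514013; P₂ = 0.514013 / 11 = 0.0467.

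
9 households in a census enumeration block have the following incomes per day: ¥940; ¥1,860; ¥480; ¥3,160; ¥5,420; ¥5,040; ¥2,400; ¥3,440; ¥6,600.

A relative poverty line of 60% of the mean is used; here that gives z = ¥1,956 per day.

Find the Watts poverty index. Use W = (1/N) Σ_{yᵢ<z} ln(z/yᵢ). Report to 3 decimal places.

Below z: ¥480, ¥940, ¥1,860 (q = 3 of N = 9).
Log gaps: ln(1956/480) = 1.4049; ln(1956/940) = 0.7328; ln(1956/1860) = 0.0503.
W = 2.187973 / 9 = 0.243.

0.243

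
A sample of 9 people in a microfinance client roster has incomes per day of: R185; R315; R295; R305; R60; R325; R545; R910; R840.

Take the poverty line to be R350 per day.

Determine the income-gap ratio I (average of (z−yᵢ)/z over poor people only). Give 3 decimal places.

0.293

Below z: R60, R185, R295, R305, R315, R325 (q = 6 of N = 9).
Relative gaps: 0.8286, 0.4714, 0.1571, 0.1286, 0.1000, 0.0714; sum = 1.757143.
I averages over the q = 6 poor units only: 1.757143 / 6 = 0.293.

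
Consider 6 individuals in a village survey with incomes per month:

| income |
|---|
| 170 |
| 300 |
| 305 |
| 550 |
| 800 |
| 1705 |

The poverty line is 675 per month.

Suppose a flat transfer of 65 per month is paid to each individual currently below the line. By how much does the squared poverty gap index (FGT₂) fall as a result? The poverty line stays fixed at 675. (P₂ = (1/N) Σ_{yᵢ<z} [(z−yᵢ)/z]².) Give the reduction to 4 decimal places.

Before: below the line — 170, 300, 305, 550; squared poverty gap index (FGT₂) = 0.200521.
After the 65 transfer: below the line — 235, 365, 370, 615; squared poverty gap index (FGT₂) = 0.141317.
Reduction = 0.200521 − 0.141317 = 0.0592.

0.0592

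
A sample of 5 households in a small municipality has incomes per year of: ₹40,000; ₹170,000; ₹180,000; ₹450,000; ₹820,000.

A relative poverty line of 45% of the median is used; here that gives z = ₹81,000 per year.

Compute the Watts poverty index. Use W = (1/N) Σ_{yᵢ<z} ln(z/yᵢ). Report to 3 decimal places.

0.141

Poor units: ₹40,000 (q = 1 of N = 5).
ln(z/y) terms: ln(81000/40000) = 0.7056.
W = 0.705570 / 5 = 0.141.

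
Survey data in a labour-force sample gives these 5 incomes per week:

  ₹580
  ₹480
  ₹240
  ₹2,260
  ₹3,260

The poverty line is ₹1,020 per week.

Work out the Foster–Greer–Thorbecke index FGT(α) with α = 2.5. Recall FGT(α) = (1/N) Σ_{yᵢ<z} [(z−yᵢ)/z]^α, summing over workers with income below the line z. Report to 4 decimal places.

0.1675

Below the line: ₹240, ₹480, ₹580 (q = 3 of N = 5).
Gap ratios (z−y)/z: (1020−240)/1020 = 0.7647; (1020−480)/1020 = 0.5294; (1020−580)/1020 = 0.4314.
Raised to α = 2.5: 0.51137; 0.20393; 0.12222.
Sum = 0.837519; FGT(2.5) = 0.837519 / 5 = 0.1675.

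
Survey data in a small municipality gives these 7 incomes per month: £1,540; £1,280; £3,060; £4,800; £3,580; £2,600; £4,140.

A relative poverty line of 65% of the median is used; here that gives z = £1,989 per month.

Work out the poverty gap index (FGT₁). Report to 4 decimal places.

0.0832

Poor units: £1,280, £1,540 (q = 2 of N = 7).
Normalized shortfalls: (1989−1280)/1989 = 0.3565; (1989−1540)/1989 = 0.2257.
Σ = 0.582202. Dividing by the full population N = 7 gives P₁ = 0.0832.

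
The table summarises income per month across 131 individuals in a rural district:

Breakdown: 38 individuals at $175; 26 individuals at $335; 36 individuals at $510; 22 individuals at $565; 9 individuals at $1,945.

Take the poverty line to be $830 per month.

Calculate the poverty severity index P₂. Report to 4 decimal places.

Poor units: 38×$175, 26×$335, 36×$510, 22×$565 (q = 122 of N = 131).
Shortfall ratios: (830−175)/830 = 0.7892 (×38); (830−335)/830 = 0.5964 (×26); (830−510)/830 = 0.3855 (×36); (830−565)/830 = 0.3193 (×22).
Squared: 0.6228 (×38); 0.3557 (×26); 0.1486 (×36); 0.1019 (×22).
Sum = 40.506532; P₂ = 40.506532 / 131 = 0.3092.

0.3092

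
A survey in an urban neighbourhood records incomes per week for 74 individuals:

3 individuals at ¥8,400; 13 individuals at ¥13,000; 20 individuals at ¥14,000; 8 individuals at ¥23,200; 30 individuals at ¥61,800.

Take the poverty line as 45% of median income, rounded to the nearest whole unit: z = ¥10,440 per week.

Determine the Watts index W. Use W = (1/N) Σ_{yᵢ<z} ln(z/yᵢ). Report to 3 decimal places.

Poor units: 3×¥8,400 (q = 3 of N = 74).
ln(z/y) terms: ln(10440/8400) = 0.2174 (×3).
W = 0.652239 / 74 = 0.009.

0.009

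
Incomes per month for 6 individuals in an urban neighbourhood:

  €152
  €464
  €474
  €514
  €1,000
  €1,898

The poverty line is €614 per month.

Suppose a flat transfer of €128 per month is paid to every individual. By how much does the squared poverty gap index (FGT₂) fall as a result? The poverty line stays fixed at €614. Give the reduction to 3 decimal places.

0.068

Before: below the line — €152, €464, €474, €514; squared poverty gap index (FGT₂) = 0.11739.
After the €128 transfer: below the line — €280, €592, €602; squared poverty gap index (FGT₂) = 0.04960.
Reduction = 0.11739 − 0.04960 = 0.068.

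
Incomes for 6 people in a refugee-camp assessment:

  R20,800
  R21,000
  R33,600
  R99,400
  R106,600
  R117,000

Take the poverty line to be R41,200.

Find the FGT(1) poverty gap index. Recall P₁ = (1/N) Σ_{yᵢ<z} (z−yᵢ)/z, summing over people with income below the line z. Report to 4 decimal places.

0.1950

Poor units: R20,800, R21,000, R33,600 (q = 3 of N = 6).
Relative gaps: (41200−20800)/41200 = 0.4951; (41200−21000)/41200 = 0.4903; (41200−33600)/41200 = 0.1845.
Sum of shortfalls = 1.169903; P₁ averages over all N: 1.169903 / 6 = 0.1950.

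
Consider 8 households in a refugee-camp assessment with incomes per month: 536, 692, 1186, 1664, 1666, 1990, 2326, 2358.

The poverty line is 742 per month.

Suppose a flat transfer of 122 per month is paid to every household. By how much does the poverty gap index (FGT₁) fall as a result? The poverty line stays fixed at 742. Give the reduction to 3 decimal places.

0.029

Before: below the line — 536, 692; poverty gap index (FGT₁) = 0.04313.
After the 122 transfer: below the line — 658; poverty gap index (FGT₁) = 0.01415.
Reduction = 0.04313 − 0.01415 = 0.029.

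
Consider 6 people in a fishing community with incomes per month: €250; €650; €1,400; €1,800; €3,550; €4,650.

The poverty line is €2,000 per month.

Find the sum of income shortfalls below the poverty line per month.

Below the line: €250, €650, €1,400, €1,800 (q = 4 of N = 6).
Individual gaps: 2000−250 = 1750; 2000−650 = 1350; 2000−1400 = 600; 2000−1800 = 200.
Aggregate gap = €3,900.

€3,900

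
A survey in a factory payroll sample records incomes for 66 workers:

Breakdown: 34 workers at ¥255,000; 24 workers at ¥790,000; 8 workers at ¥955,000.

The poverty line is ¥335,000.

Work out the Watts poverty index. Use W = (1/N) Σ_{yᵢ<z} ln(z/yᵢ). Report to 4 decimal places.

0.1406

Incomes under z: 34×¥255,000 (q = 34 of N = 66).
Log shortfalls: ln(335000/255000) = 0.2729 (×34).
W = 9.277478 / 66 = 0.1406.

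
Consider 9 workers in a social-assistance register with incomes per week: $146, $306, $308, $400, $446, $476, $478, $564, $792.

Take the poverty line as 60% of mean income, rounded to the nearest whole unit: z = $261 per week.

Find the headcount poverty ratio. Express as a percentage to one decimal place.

1 of the 9 workers have income below $261.
H = 1/9 = 11.1%.

11.1%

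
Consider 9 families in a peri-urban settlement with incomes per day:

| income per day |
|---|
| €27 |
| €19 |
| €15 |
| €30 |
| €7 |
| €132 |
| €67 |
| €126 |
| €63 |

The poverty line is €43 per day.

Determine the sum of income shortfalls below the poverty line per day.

€117

Below z: €7, €15, €19, €27, €30 (q = 5 of N = 9).
Individual gaps: 43−7 = 36; 43−15 = 28; 43−19 = 24; 43−27 = 16; 43−30 = 13.
Aggregate gap = €117.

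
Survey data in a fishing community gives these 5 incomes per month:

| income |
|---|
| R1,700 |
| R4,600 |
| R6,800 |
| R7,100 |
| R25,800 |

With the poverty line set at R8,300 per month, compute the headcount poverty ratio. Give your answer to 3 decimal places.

4 of the 5 individuals have income below R8,300.
H = 4/5 = 0.800.

0.800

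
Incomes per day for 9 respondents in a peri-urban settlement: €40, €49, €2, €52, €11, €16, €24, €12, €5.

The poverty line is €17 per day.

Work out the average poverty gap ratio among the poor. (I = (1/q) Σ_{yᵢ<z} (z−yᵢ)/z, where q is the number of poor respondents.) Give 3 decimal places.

Incomes under z: €2, €5, €11, €12, €16 (q = 5 of N = 9).
Shortfall ratios (z−y)/z: 0.8824, 0.7059, 0.3529, 0.2941, 0.0588; sum = 2.294118.
I averages over the q = 5 poor units only: 2.294118 / 5 = 0.459.

0.459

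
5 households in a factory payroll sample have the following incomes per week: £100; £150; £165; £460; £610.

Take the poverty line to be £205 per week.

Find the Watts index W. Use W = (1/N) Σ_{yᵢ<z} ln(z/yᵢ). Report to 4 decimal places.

Below the line: £100, £150, £165 (q = 3 of N = 5).
ln(z/y) terms: ln(205/100) = 0.7178; ln(205/150) = 0.3124; ln(205/165) = 0.2171.
W = 1.247279 / 5 = 0.2495.

0.2495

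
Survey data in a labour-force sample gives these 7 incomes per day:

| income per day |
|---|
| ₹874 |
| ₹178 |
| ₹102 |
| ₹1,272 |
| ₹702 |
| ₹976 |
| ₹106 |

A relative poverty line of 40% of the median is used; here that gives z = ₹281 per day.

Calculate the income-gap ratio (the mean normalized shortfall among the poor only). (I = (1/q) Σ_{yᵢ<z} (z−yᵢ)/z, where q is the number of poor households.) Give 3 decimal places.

0.542

Incomes under z: ₹102, ₹106, ₹178 (q = 3 of N = 7).
Shortfall ratios (z−y)/z: 0.6370, 0.6228, 0.3665; sum = 1.626335.
I averages over the q = 3 poor units only: 1.626335 / 3 = 0.542.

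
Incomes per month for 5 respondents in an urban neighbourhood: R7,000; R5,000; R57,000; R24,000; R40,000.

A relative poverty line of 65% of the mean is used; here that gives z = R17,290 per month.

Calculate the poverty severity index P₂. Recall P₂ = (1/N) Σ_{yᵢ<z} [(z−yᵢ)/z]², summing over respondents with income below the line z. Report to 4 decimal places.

Below z: R5,000, R7,000 (q = 2 of N = 5).
Gap ratios (z−y)/z: (17290−5000)/17290 = 0.7108; (17290−7000)/17290 = 0.5951.
Squared: 0.5053; 0.3542.
Sum = 0.859452; P₂ = 0.859452 / 5 = 0.1719.

0.1719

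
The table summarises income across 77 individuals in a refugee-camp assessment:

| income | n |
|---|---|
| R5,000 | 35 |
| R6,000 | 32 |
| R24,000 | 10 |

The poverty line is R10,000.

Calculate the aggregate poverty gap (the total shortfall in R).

R303,000

Poor units: 35×R5,000, 32×R6,000 (q = 67 of N = 77).
Individual gaps: 35×(10000−5000) = 175000; 32×(10000−6000) = 128000.
Aggregate gap = R303,000.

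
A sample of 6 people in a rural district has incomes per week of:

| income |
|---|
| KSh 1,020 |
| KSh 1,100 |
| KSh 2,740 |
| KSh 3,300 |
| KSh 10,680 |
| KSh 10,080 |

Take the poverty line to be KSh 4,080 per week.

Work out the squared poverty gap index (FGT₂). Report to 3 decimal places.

Poor units: KSh 1,020, KSh 1,100, KSh 2,740, KSh 3,300 (q = 4 of N = 6).
Normalized shortfalls: (4080−1020)/4080 = 0.7500; (4080−1100)/4080 = 0.7304; (4080−2740)/4080 = 0.3284; (4080−3300)/4080 = 0.1912.
Squared: 0.5625; 0.5335; 0.1079; 0.0365.
Sum = 1.240388; P₂ = 1.240388 / 6 = 0.207.

0.207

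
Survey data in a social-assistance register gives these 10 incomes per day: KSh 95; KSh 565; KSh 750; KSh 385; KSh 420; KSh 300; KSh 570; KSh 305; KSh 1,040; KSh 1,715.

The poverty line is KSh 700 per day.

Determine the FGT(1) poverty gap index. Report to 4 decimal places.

Incomes under z: KSh 95, KSh 300, KSh 305, KSh 385, KSh 420, KSh 565, KSh 570 (q = 7 of N = 10).
Gap ratios (z−y)/z: (700−95)/700 = 0.8643; (700−300)/700 = 0.5714; (700−305)/700 = 0.5643; (700−385)/700 = 0.4500; (700−420)/700 = 0.4000; (700−565)/700 = 0.1929; (700−570)/700 = 0.1857.
Σ = 3.228571. Dividing by the full population N = 10 gives P₁ = 0.3229.

0.3229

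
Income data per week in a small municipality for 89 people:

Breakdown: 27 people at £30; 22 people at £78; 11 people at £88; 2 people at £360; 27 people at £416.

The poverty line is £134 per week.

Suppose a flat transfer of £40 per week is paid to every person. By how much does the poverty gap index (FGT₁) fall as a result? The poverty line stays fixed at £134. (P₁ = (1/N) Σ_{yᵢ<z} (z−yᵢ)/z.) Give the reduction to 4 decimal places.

0.2012

Before: below the line — 27×£30, 22×£78, 11×£88; poverty gap index (FGT₁) = 0.381184.
After the £40 transfer: below the line — 27×£70, 22×£118, 11×£128; poverty gap index (FGT₁) = 0.179943.
Reduction = 0.381184 − 0.179943 = 0.2012.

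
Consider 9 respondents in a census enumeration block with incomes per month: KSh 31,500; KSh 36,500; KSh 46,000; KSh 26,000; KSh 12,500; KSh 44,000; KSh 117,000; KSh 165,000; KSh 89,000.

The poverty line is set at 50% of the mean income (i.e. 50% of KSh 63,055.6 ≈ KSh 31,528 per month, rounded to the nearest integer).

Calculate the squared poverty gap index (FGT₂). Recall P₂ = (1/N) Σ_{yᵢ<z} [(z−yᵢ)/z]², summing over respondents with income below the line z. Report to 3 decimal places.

0.044

Below z: KSh 12,500, KSh 26,000, KSh 31,500 (q = 3 of N = 9).
Shortfall ratios: (31528−12500)/31528 = 0.6035; (31528−26000)/31528 = 0.1753; (31528−31500)/31528 = 0.0009.
Squared: 0.3642; 0.0307; 0.0000.
Sum = 0.394988; P₂ = 0.394988 / 9 = 0.044.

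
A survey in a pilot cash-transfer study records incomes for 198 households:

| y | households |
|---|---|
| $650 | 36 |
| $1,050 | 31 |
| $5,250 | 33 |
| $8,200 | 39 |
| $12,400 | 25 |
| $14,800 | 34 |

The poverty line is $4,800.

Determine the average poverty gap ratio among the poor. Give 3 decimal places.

Poor units: 36×$650, 31×$1,050 (q = 67 of N = 198).
Shortfall ratios (z−y)/z: 0.8646 (×36), 0.7812 (×31); sum = 55.343750.
I averages over the q = 67 poor units only: 55.343750 / 67 = 0.826.

0.826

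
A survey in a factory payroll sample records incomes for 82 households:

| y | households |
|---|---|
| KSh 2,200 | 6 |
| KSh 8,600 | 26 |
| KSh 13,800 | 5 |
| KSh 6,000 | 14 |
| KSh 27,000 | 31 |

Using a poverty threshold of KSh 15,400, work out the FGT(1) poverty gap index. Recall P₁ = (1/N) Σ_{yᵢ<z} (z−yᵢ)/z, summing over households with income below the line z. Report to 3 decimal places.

0.313

Incomes under z: 6×KSh 2,200, 14×KSh 6,000, 26×KSh 8,600, 5×KSh 13,800 (q = 51 of N = 82).
Shortfall ratios: (15400−2200)/15400 = 0.8571 (×6); (15400−6000)/15400 = 0.6104 (×14); (15400−8600)/15400 = 0.4416 (×26); (15400−13800)/15400 = 0.1039 (×5).
Sum of shortfalls = 25.688312; P₁ averages over all N: 25.688312 / 82 = 0.313.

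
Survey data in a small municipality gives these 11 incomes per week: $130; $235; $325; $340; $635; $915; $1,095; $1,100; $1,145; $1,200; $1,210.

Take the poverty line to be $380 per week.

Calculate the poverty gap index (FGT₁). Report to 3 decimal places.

Below z: $130, $235, $325, $340 (q = 4 of N = 11).
Relative gaps: (380−130)/380 = 0.6579; (380−235)/380 = 0.3816; (380−325)/380 = 0.1447; (380−340)/380 = 0.1053.
Sum of shortfalls = 1.289474; P₁ averages over all N: 1.289474 / 11 = 0.117.

0.117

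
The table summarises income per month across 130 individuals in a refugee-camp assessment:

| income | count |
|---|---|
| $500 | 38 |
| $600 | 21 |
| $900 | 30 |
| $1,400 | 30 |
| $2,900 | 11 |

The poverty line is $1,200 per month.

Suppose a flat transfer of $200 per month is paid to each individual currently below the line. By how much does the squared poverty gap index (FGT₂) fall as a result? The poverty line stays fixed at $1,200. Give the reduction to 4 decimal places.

Before: below the line — 38×$500, 21×$600, 30×$900; squared poverty gap index (FGT₂) = 0.154274.
After the $200 transfer: below the line — 38×$700, 21×$800, 30×$1,100; squared poverty gap index (FGT₂) = 0.070299.
Reduction = 0.154274 − 0.070299 = 0.0840.

0.0840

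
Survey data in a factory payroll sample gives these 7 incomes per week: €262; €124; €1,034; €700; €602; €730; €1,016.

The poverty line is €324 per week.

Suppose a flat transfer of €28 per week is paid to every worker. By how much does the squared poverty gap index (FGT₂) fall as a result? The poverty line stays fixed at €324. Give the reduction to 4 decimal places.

0.0178

Before: below the line — €124, €262; squared poverty gap index (FGT₂) = 0.059665.
After the €28 transfer: below the line — €152, €290; squared poverty gap index (FGT₂) = 0.041833.
Reduction = 0.059665 − 0.041833 = 0.0178.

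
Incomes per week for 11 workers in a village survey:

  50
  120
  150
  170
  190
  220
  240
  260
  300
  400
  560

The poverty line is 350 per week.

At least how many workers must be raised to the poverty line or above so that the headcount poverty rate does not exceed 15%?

Currently q = 9 of N = 11 are below the line (H = 0.818).
A headcount ratio of at most 15% allows at most ⌊0.15 × 11⌋ = 1 poor workers.
So at least 9 − 1 = 8 must be lifted.

8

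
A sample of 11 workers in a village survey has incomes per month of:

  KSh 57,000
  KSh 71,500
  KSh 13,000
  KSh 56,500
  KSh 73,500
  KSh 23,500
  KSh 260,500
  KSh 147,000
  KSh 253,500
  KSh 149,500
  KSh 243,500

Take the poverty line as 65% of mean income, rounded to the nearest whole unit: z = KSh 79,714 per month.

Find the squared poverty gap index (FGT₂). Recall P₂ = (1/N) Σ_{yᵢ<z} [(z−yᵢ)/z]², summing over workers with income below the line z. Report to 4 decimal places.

0.1255

Below the line: KSh 13,000, KSh 23,500, KSh 56,500, KSh 57,000, KSh 71,500, KSh 73,500 (q = 6 of N = 11).
Gap ratios (z−y)/z: (79714−13000)/79714 = 0.8369; (79714−23500)/79714 = 0.7052; (79714−56500)/79714 = 0.2912; (79714−57000)/79714 = 0.2849; (79714−71500)/79714 = 0.1030; (79714−73500)/79714 = 0.0780.
Squared: 0.7004; 0.4973; 0.0848; 0.0812; 0.0106; 0.0061.
Sum = 1.380426; P₂ = 1.380426 / 11 = 0.1255.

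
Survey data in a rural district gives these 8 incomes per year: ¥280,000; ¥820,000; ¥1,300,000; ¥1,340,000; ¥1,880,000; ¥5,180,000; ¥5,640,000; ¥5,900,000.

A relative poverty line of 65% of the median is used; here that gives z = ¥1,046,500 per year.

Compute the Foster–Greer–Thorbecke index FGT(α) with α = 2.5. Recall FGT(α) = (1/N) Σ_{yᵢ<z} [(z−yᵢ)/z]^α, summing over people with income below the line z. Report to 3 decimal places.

0.060

Below z: ¥280,000, ¥820,000 (q = 2 of N = 8).
Relative gaps: (1046500−280000)/1046500 = 0.7324; (1046500−820000)/1046500 = 0.2164.
Raised to α = 2.5: 0.45913; 0.02179.
Sum = 0.480920; FGT(2.5) = 0.480920 / 8 = 0.060.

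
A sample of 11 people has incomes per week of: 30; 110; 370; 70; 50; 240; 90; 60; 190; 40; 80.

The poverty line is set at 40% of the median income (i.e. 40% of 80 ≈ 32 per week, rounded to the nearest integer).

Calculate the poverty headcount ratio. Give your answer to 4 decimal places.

0.0909

1 of the 11 people have income below 32.
H = 1/11 = 0.0909.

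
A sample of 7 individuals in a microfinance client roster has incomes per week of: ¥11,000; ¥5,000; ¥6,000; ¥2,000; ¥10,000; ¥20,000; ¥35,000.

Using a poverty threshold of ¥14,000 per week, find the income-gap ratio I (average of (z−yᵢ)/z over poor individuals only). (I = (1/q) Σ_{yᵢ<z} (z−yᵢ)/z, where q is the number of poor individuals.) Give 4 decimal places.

0.5143

Incomes under z: ¥2,000, ¥5,000, ¥6,000, ¥10,000, ¥11,000 (q = 5 of N = 7).
Relative gaps: 0.8571, 0.6429, 0.5714, 0.2857, 0.2143; sum = 2.571429.
I averages over the q = 5 poor units only: 2.571429 / 5 = 0.5143.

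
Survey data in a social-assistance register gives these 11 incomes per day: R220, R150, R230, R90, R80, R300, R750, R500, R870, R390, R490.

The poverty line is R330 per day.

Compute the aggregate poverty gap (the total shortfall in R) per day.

R910

Incomes under z: R80, R90, R150, R220, R230, R300 (q = 6 of N = 11).
Individual gaps: 330−80 = 250; 330−90 = 240; 330−150 = 180; 330−220 = 110; 330−230 = 100; 330−300 = 30.
Aggregate gap = R910.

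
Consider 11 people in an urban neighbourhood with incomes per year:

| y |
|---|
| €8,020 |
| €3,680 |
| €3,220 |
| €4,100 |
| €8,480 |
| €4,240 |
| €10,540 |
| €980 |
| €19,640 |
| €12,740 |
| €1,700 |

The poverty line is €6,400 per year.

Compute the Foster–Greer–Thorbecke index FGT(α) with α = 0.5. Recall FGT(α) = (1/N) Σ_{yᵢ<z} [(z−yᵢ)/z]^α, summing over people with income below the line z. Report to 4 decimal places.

0.3922

Incomes under z: €980, €1,700, €3,220, €3,680, €4,100, €4,240 (q = 6 of N = 11).
Gap ratios (z−y)/z: (6400−980)/6400 = 0.8469; (6400−1700)/6400 = 0.7344; (6400−3220)/6400 = 0.4969; (6400−3680)/6400 = 0.4250; (6400−4100)/6400 = 0.3594; (6400−4240)/6400 = 0.3375.
Raised to α = 0.5: 0.92026; 0.85696; 0.70489; 0.65192; 0.59948; 0.58095.
Sum = 4.314455; FGT(0.5) = 4.314455 / 11 = 0.3922.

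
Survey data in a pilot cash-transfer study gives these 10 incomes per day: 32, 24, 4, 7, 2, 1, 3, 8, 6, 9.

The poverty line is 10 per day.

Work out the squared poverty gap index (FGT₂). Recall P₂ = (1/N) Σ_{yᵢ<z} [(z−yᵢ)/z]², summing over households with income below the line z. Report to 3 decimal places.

0.260

Below z: 1, 2, 3, 4, 6, 7, 8, 9 (q = 8 of N = 10).
Relative gaps: (10−1)/10 = 0.9000; (10−2)/10 = 0.8000; (10−3)/10 = 0.7000; (10−4)/10 = 0.6000; (10−6)/10 = 0.4000; (10−7)/10 = 0.3000; (10−8)/10 = 0.2000; (10−9)/10 = 0.1000.
Squared: 0.8100; 0.6400; 0.4900; 0.3600; 0.1600; 0.0900; 0.0400; 0.0100.
Sum = 2.600000; P₂ = 2.600000 / 10 = 0.260.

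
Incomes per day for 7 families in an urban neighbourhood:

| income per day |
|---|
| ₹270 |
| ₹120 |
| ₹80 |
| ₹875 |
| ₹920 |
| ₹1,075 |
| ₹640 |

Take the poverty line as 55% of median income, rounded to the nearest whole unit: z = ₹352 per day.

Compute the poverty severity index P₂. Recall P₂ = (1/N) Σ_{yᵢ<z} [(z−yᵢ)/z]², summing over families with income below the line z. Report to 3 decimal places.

0.155

Below the line: ₹80, ₹120, ₹270 (q = 3 of N = 7).
Normalized shortfalls: (352−80)/352 = 0.7727; (352−120)/352 = 0.6591; (352−270)/352 = 0.2330.
Squared: 0.5971; 0.4344; 0.0543.
Sum = 1.085776; P₂ = 1.085776 / 7 = 0.155.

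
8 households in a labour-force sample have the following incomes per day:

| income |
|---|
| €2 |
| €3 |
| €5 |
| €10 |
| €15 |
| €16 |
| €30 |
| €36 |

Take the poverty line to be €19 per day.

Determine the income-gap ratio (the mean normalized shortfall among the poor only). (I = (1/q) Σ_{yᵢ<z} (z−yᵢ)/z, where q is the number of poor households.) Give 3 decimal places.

0.553

Below z: €2, €3, €5, €10, €15, €16 (q = 6 of N = 8).
Relative gaps: 0.8947, 0.8421, 0.7368, 0.4737, 0.2105, 0.1579; sum = 3.315789.
The income-gap ratio divides by q (the poor only): 3.315789 / 6 = 0.553.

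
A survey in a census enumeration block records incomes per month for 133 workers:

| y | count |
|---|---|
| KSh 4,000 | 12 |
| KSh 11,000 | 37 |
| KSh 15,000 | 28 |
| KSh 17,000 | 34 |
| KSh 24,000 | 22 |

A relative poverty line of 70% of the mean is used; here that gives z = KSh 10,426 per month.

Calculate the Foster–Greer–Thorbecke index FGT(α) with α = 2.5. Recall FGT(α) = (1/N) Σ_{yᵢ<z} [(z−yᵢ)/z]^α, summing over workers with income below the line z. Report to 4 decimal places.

Poor units: 12×KSh 4,000 (q = 12 of N = 133).
Relative gaps: (10426−4000)/10426 = 0.6163 (×12).
Raised to α = 2.5: 0.29823 (×12).
Sum = 3.578811; FGT(2.5) = 3.578811 / 133 = 0.0269.

0.0269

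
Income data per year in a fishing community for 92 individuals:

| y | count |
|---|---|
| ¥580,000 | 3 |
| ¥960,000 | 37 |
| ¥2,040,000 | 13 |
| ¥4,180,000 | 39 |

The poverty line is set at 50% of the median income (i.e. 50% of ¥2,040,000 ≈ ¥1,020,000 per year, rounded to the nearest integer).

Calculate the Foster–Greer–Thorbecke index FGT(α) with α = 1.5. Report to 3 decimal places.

Below the line: 3×¥580,000, 37×¥960,000 (q = 40 of N = 92).
Shortfall ratios: (1020000−580000)/1020000 = 0.4314 (×3); (1020000−960000)/1020000 = 0.0588 (×37).
Raised to α = 1.5: 0.28332 (×3); 0.01427 (×37).
Sum = 1.377835; FGT(1.5) = 1.377835 / 92 = 0.015.

0.015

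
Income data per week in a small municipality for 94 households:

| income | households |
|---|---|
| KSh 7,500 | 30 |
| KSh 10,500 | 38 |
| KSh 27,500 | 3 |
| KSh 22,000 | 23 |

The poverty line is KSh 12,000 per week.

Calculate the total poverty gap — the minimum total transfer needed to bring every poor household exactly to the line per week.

KSh 192,000

Below z: 30×KSh 7,500, 38×KSh 10,500 (q = 68 of N = 94).
Individual gaps: 30×(12000−7500) = 135000; 38×(12000−10500) = 57000.
Aggregate gap = KSh 192,000.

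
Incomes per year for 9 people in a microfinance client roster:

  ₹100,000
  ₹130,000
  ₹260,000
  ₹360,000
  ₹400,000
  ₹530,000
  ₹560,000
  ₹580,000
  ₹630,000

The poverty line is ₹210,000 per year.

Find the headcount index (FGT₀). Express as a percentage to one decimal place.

22.2%

2 of the 9 people have income below ₹210,000.
H = 2/9 = 22.2%.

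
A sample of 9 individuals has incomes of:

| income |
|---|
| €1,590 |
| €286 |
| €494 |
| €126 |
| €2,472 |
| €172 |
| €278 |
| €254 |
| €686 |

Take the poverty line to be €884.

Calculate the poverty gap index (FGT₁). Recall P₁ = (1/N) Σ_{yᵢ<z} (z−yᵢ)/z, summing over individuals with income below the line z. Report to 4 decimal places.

Below z: €126, €172, €254, €278, €286, €494, €686 (q = 7 of N = 9).
Normalized shortfalls: (884−126)/884 = 0.8575; (884−172)/884 = 0.8054; (884−254)/884 = 0.7127; (884−278)/884 = 0.6855; (884−286)/884 = 0.6765; (884−494)/884 = 0.4412; (884−686)/884 = 0.2240.
Sum of shortfalls = 4.402715; P₁ averages over all N: 4.402715 / 9 = 0.4892.

0.4892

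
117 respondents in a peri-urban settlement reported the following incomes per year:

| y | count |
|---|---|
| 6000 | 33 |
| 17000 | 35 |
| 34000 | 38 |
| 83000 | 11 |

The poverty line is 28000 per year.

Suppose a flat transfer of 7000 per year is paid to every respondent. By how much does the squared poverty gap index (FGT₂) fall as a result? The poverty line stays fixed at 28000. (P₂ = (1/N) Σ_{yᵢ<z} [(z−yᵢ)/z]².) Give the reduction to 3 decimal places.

0.133

Before: below the line — 33×6000, 35×17000; squared poverty gap index (FGT₂) = 0.22029.
After the 7000 transfer: below the line — 33×13000, 35×24000; squared poverty gap index (FGT₂) = 0.08705.
Reduction = 0.22029 − 0.08705 = 0.133.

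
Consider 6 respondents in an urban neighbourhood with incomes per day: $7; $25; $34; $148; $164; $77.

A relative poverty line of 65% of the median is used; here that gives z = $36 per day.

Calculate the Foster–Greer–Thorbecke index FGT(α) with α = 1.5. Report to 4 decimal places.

Incomes under z: $7, $25, $34 (q = 3 of N = 6).
Relative gaps: (36−7)/36 = 0.8056; (36−25)/36 = 0.3056; (36−34)/36 = 0.0556.
Raised to α = 1.5: 0.72301; 0.16890; 0.01309.
Sum = 0.905005; FGT(1.5) = 0.905005 / 6 = 0.1508.

0.1508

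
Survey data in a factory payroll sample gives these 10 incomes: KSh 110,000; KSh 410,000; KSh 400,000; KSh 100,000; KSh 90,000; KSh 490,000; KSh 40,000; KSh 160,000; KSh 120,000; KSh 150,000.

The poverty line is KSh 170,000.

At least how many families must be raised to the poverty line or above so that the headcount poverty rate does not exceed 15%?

7 of the 10 families are poor, so H = 7/10 = 0.700.
A headcount ratio of at most 15% allows at most ⌊0.15 × 10⌋ = 1 poor families.
So at least 7 − 1 = 6 must be lifted.

6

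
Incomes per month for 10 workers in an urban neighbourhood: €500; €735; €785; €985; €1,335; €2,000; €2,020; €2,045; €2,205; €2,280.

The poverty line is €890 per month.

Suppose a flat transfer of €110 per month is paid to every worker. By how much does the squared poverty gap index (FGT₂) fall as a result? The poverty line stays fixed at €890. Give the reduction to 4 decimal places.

Before: below the line — €500, €735, €785; squared poverty gap index (FGT₂) = 0.023627.
After the €110 transfer: below the line — €610, €845; squared poverty gap index (FGT₂) = 0.010153.
Reduction = 0.023627 − 0.010153 = 0.0135.

0.0135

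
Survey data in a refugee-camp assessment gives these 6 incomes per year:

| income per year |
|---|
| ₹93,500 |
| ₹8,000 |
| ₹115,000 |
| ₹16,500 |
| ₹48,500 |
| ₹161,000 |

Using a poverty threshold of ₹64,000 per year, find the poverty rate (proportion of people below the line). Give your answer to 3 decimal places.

3 of the 6 people have income below ₹64,000.
H = 3/6 = 0.500.

0.500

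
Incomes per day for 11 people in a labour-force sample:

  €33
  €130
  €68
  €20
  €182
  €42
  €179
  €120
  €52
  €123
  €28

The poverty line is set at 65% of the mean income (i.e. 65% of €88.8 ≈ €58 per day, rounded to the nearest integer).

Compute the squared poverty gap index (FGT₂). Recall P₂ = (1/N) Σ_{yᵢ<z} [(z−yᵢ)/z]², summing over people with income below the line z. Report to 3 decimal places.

Below the line: €20, €28, €33, €42, €52 (q = 5 of N = 11).
Shortfall ratios: (58−20)/58 = 0.6552; (58−28)/58 = 0.5172; (58−33)/58 = 0.4310; (58−42)/58 = 0.2759; (58−52)/58 = 0.1034.
Squared: 0.4293; 0.2675; 0.1858; 0.0761; 0.0107.
Sum = 0.969382; P₂ = 0.969382 / 11 = 0.088.

0.088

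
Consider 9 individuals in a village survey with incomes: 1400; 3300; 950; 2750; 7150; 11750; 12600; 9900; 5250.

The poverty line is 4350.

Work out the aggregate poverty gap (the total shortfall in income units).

9000

Below the line: 950, 1400, 2750, 3300 (q = 4 of N = 9).
Individual gaps: 4350−950 = 3400; 4350−1400 = 2950; 4350−2750 = 1600; 4350−3300 = 1050.
Aggregate gap = 9000.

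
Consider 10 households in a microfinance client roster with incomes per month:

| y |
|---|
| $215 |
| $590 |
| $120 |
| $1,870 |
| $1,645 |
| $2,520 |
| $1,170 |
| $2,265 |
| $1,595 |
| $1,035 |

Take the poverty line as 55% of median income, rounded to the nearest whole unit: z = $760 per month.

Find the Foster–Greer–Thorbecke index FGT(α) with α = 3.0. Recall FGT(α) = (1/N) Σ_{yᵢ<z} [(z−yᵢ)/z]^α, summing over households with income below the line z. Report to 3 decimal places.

0.098

Incomes under z: $120, $215, $590 (q = 3 of N = 10).
Gap ratios (z−y)/z: (760−120)/760 = 0.8421; (760−215)/760 = 0.7171; (760−590)/760 = 0.2237.
Raised to α = 3.0: 0.59717; 0.36876; 0.01119.
Sum = 0.977128; FGT(3.0) = 0.977128 / 10 = 0.098.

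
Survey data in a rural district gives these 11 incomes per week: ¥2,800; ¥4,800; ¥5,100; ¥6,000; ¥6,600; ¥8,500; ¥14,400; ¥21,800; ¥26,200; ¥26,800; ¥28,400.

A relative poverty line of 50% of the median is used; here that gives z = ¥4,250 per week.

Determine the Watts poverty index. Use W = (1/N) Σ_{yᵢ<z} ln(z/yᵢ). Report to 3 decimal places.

0.038

Incomes under z: ¥2,800 (q = 1 of N = 11).
ln(z/y) terms: ln(4250/2800) = 0.4173.
W = 0.417300 / 11 = 0.038.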